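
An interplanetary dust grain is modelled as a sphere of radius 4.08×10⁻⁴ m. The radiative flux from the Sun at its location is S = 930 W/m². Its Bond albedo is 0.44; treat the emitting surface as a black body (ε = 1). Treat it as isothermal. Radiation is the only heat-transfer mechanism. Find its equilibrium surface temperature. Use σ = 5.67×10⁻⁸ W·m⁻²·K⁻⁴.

At equilibrium, absorbed power = emitted power.
Absorbing cross-section = πr² = 5.230×10⁻⁷ m²; emitting surface = 4πr² = 2.092×10⁻⁶ m² (ratio 4).
(1−a)S·A_cross = εσ·A_surf·T⁴  ⇒  T⁴ = (1−a)S/(4σ).
T⁴ = 0.560·930/(4·5.67×10⁻⁸) = 2.296×10⁹ K⁴.
T = (2.296×10⁹)^(1/4).

T ≈ 219 K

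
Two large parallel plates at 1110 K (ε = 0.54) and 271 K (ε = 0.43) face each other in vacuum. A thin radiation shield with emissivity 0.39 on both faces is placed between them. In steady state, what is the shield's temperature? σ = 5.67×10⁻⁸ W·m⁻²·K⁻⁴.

In steady state the net flux on the hot side equals that on the cold side.
σ(T₁⁴−T_s⁴)/D₁ = σ(T_s⁴−T₂⁴)/D₂, with D₁ = 1/ε₁+1/ε_s−1 = 3.416, D₂ = 1/ε_s+1/ε₂−1 = 3.890.
Solve for T_s⁴: T_s⁴ = (D₂·T₁⁴ + D₁·T₂⁴)/(D₁+D₂) = 8.108×10¹¹ K⁴.

T_s ≈ 949 K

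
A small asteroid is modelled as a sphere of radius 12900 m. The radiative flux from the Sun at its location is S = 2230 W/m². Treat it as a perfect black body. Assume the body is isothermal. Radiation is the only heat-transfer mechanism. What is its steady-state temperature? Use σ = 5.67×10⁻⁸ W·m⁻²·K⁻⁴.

At equilibrium, absorbed power = emitted power.
Absorbing cross-section = πr² = 5.228×10⁸ m²; emitting surface = 4πr² = 2.091×10⁹ m² (ratio 4).
S·A_cross = εσ·A_surf·T⁴  ⇒  T⁴ = S/(4σ).
T⁴ = 1.00·2230/(4·5.67×10⁻⁸) = 9.832×10⁹ K⁴.
T = (9.832×10⁹)^(1/4).

T ≈ 315 K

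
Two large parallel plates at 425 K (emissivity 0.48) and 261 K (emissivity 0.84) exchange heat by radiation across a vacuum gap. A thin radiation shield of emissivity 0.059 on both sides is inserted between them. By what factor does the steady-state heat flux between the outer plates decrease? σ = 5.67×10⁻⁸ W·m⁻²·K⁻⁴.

Without shield: q₀ = σΔ(T⁴)/(1/ε₁+1/ε₂−1) with denominator 2.274.
With shield the two gaps are in series; the resistances add: (1/ε₁+1/ε_s−1)+(1/ε_s+1/ε₂−1) = 18.03+17.14 = 35.17.
Heat-flux ratio q₀/q = 35.17/2.274.

factor ≈ 15.5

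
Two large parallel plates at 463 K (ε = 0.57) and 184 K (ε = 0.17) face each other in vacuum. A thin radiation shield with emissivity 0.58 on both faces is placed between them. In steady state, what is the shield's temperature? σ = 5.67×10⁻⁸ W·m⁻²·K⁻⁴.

In steady state the net flux on the hot side equals that on the cold side.
σ(T₁⁴−T_s⁴)/D₁ = σ(T_s⁴−T₂⁴)/D₂, with D₁ = 1/ε₁+1/ε_s−1 = 2.479, D₂ = 1/ε_s+1/ε₂−1 = 6.606.
Solve for T_s⁴: T_s⁴ = (D₂·T₁⁴ + D₁·T₂⁴)/(D₁+D₂) = 3.373×10¹⁰ K⁴.

T_s ≈ 429 K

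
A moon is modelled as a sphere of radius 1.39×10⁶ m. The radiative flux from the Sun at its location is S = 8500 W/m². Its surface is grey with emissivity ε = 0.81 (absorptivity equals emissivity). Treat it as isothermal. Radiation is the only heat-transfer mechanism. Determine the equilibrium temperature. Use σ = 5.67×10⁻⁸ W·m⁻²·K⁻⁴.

T ≈ 440 K

At equilibrium, absorbed power = emitted power.
Absorbing cross-section = πr² = 6.070×10¹² m²; emitting surface = 4πr² = 2.428×10¹³ m² (ratio 4).
εS·A_cross = εσ·A_surf·T⁴  ⇒  T⁴ = S/(4σ)   (ε cancels).
T⁴ = 8500/(4·5.67×10⁻⁸) = 3.748×10¹⁰ K⁴.
T = (3.748×10¹⁰)^(1/4).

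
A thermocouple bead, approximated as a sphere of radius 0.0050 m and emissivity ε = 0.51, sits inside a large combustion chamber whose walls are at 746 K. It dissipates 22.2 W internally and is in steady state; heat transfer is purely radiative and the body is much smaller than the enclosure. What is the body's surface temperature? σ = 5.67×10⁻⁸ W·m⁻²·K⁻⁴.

T ≈ 1290 K

For a small grey body in a large enclosure, net radiated power = εσA(T⁴ − T_w⁴).
Steady state: P = εσA(T⁴ − T_w⁴) with A = 4πr² = 3.142×10⁻⁴ m².
T⁴ = P/(εσA) + T_w⁴ = 22.2/(0.51·5.67×10⁻⁸·3.142×10⁻⁴) + (746)⁴
    = 2.444×10¹² + 3.097×10¹¹ = 2.753×10¹² K⁴.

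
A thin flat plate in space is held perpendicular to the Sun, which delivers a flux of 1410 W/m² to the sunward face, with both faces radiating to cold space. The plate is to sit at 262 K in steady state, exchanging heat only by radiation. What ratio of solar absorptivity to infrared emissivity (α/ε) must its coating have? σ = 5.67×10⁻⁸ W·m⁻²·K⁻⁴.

α/ε ≈ 0.379

Balance: αS·A = εσ·2A·T⁴ ⇒ α/ε = 2σT⁴/S.
α/ε = 2·5.67×10⁻⁸·(262)⁴/1410 = 2·5.67×10⁻⁸·4.712×10⁹/1410.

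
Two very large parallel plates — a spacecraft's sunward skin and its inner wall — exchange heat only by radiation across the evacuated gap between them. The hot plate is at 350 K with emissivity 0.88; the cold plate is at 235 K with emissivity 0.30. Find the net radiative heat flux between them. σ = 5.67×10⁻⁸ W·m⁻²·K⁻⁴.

For two infinite grey parallel plates, q = σ(T₁⁴ − T₂⁴)/(1/ε₁ + 1/ε₂ − 1).
T₁⁴ − T₂⁴ = 1.501×10¹⁰ − 3.050×10⁹ = 1.196×10¹⁰ K⁴.
1/ε₁ + 1/ε₂ − 1 = 1.136 + 3.333 − 1 = 3.470.
q = 5.67×10⁻⁸ × 1.196×10¹⁰ / 3.470.

q ≈ 195 W/m²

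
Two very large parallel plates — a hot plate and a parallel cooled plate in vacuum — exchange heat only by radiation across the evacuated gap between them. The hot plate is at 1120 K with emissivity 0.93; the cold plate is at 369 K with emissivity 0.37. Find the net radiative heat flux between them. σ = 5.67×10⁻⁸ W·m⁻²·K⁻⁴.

For two infinite grey parallel plates, q = σ(T₁⁴ − T₂⁴)/(1/ε₁ + 1/ε₂ − 1).
T₁⁴ − T₂⁴ = 1.574×10¹² − 1.854×10¹⁰ = 1.555×10¹² K⁴.
1/ε₁ + 1/ε₂ − 1 = 1.075 + 2.703 − 1 = 2.778.
q = 5.67×10⁻⁸ × 1.555×10¹² / 2.778.

q ≈ 31700 W/m²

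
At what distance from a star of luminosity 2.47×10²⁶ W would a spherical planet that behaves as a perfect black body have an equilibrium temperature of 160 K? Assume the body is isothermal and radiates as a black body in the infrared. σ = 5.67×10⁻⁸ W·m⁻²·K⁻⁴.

For an isothermal black-emitting sphere, (1−a)S·πr² = σ·4πr²·T⁴ ⇒ S = 4σT⁴/(1−a).
S = 4·5.67×10⁻⁸·(160)⁴/1.00 = 148.6 W/m².
Flux falls as S = L/(4πd²), so d = √(L/(4πS)) = √(2.47×10²⁶/(4π·148.6)).

d ≈ 3.64×10¹¹ m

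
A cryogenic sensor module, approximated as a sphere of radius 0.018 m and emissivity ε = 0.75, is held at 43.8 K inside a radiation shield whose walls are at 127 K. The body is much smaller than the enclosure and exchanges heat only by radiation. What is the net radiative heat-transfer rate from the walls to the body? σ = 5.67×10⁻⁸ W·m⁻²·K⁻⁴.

P_net ≈ 0.0444 W

For a small grey body in a large enclosure: P_net = εσA(T_body⁴ − T_wall⁴).
A = 4πr² = 0.004072 m²; T_body⁴ − T_wall⁴ = 3.680×10⁶ − 2.601×10⁸ = -2.565×10⁸ K⁴.
|P_net| = 0.75·5.67×10⁻⁸·0.004072·2.565×10⁸.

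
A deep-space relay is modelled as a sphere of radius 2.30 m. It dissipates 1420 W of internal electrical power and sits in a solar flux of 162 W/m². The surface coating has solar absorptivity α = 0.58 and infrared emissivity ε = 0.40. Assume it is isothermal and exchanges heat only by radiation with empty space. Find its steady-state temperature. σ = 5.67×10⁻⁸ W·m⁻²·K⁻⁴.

T ≈ 211 K

At steady state, absorbed solar power + internal power = radiated power.
Absorbed: α·S·A_cross = 0.58·162·16.62 = 1562 W (cross-section πr²).
Total input = 1562 + 1420 = 2982 W.
Radiated: εσ·A_surf·T⁴ with A_surf = 4πr² = 66.48 m².
T⁴ = 2982/(0.40·5.67×10⁻⁸·66.48) = 1.978×10⁹ K⁴.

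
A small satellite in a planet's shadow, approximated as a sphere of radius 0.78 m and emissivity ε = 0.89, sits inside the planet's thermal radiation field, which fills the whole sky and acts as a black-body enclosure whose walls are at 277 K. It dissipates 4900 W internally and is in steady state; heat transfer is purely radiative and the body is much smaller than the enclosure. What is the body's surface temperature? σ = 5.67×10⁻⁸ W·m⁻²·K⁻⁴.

T ≈ 369 K

For a small grey body in a large enclosure, net radiated power = εσA(T⁴ − T_w⁴).
Steady state: P = εσA(T⁴ − T_w⁴) with A = 4πr² = 7.645 m².
T⁴ = P/(εσA) + T_w⁴ = 4900/(0.89·5.67×10⁻⁸·7.645) + (277)⁴
    = 1.270×10¹⁰ + 5.887×10⁹ = 1.859×10¹⁰ K⁴.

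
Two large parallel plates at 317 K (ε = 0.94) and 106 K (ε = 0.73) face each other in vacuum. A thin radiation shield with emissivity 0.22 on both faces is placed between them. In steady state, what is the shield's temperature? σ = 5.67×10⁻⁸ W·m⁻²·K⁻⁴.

In steady state the net flux on the hot side equals that on the cold side.
σ(T₁⁴−T_s⁴)/D₁ = σ(T_s⁴−T₂⁴)/D₂, with D₁ = 1/ε₁+1/ε_s−1 = 4.609, D₂ = 1/ε_s+1/ε₂−1 = 4.915.
Solve for T_s⁴: T_s⁴ = (D₂·T₁⁴ + D₁·T₂⁴)/(D₁+D₂) = 5.272×10⁹ K⁴.

T_s ≈ 269 K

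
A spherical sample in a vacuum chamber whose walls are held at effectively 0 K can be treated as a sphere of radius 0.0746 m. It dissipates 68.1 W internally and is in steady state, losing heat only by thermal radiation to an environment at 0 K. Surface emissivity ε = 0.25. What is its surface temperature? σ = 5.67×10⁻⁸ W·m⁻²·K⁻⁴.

Steady state: internal power = radiated power, P = εσA T⁴.
Radiating area A = 4πr² = 0.06993 m².
T⁴ = P/(εσA) = 68.1/(0.25·5.67×10⁻⁸·0.06993) = 6.870×10¹⁰ K⁴.
T = (6.870×10¹⁰)^(1/4).

T ≈ 512 K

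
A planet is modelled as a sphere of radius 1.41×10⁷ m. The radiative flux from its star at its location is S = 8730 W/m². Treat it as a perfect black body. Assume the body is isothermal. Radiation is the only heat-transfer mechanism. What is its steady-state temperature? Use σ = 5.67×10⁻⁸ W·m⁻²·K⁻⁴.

At equilibrium, absorbed power = emitted power.
Absorbing cross-section = πr² = 6.246×10¹⁴ m²; emitting surface = 4πr² = 2.498×10¹⁵ m² (ratio 4).
S·A_cross = εσ·A_surf·T⁴  ⇒  T⁴ = S/(4σ).
T⁴ = 1.00·8730/(4·5.67×10⁻⁸) = 3.849×10¹⁰ K⁴.
T = (3.849×10¹⁰)^(1/4).

T ≈ 443 K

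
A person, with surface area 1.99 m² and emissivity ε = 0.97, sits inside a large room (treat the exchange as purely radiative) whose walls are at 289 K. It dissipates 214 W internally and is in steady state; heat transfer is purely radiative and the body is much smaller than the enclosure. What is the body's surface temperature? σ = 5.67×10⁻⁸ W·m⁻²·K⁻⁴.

For a small grey body in a large enclosure, net radiated power = εσA(T⁴ − T_w⁴).
Steady state: P = εσA(T⁴ − T_w⁴) with A = 1.99 m².
T⁴ = P/(εσA) + T_w⁴ = 214/(0.97·5.67×10⁻⁸·1.990) + (289)⁴
    = 1.955×10⁹ + 6.976×10⁹ = 8.931×10⁹ K⁴.

T ≈ 307 K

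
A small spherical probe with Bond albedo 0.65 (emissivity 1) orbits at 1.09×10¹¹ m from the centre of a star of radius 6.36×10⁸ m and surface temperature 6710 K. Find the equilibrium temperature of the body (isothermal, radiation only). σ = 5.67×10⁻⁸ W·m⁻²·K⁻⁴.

T ≈ 279 K

The star's surface emits σT_*⁴; at distance d the flux is S = σT_*⁴(R_*/d)².
S = 5.67×10⁻⁸·(6710)⁴·(6.36×10⁸/1.09×10¹¹)² = 3913 W/m².
For an isothermal sphere T⁴ = (1−a)S/(4σ) = 6.039×10⁹ K⁴.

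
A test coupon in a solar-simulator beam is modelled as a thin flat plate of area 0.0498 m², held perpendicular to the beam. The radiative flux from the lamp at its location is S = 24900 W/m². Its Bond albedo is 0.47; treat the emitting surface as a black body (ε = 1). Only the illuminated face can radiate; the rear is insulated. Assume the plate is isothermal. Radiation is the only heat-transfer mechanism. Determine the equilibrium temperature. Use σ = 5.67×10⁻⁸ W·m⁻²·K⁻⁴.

T ≈ 695 K

At equilibrium, absorbed power = emitted power.
Absorbing cross-section = A = 0.04980 m²; emitting surface = A = 0.04980 m² (ratio 1).
(1−a)S·A_cross = εσ·A_surf·T⁴  ⇒  T⁴ = (1−a)S/(1σ).
T⁴ = 0.530·24900/(1·5.67×10⁻⁸) = 2.328×10¹¹ K⁴.
T = (2.328×10¹¹)^(1/4).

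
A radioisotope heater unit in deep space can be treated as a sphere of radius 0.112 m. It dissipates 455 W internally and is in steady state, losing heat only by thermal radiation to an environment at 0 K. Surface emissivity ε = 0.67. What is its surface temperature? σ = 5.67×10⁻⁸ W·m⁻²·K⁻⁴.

T ≈ 525 K

Steady state: internal power = radiated power, P = εσA T⁴.
Radiating area A = 4πr² = 0.1576 m².
T⁴ = P/(εσA) = 455/(0.67·5.67×10⁻⁸·0.1576) = 7.598×10¹⁰ K⁴.
T = (7.598×10¹⁰)^(1/4).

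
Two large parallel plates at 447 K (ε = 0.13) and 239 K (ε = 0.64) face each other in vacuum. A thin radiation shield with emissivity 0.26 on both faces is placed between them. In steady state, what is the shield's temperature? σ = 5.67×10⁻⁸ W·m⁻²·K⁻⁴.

T_s ≈ 344 K

In steady state the net flux on the hot side equals that on the cold side.
σ(T₁⁴−T_s⁴)/D₁ = σ(T_s⁴−T₂⁴)/D₂, with D₁ = 1/ε₁+1/ε_s−1 = 10.54, D₂ = 1/ε_s+1/ε₂−1 = 4.409.
Solve for T_s⁴: T_s⁴ = (D₂·T₁⁴ + D₁·T₂⁴)/(D₁+D₂) = 1.408×10¹⁰ K⁴.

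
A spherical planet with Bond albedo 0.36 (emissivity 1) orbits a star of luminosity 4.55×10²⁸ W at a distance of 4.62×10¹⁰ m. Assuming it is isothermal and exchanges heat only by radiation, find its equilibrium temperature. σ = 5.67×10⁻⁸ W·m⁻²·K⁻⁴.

T ≈ 1480 K

First find the stellar flux at distance d: S = L/(4πd²) = 4.55×10²⁸/(4π·(4.62×10¹⁰)²) = 1.696×10⁶ W/m².
For an isothermal sphere, absorbed (1−a)S·πr² = emitted σ·4πr²·T⁴, so T⁴ = (1−a)S/(4σ).
T⁴ = 0.640·1.696×10⁶/(4·5.67×10⁻⁸) = 4.787×10¹² K⁴.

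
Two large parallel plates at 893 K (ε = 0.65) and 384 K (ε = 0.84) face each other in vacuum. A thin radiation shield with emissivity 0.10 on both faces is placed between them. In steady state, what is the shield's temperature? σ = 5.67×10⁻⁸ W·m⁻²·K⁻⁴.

In steady state the net flux on the hot side equals that on the cold side.
σ(T₁⁴−T_s⁴)/D₁ = σ(T_s⁴−T₂⁴)/D₂, with D₁ = 1/ε₁+1/ε_s−1 = 10.54, D₂ = 1/ε_s+1/ε₂−1 = 10.19.
Solve for T_s⁴: T_s⁴ = (D₂·T₁⁴ + D₁·T₂⁴)/(D₁+D₂) = 3.237×10¹¹ K⁴.

T_s ≈ 754 K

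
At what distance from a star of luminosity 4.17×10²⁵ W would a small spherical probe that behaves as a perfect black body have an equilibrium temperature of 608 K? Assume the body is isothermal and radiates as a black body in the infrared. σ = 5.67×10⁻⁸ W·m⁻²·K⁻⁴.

For an isothermal black-emitting sphere, (1−a)S·πr² = σ·4πr²·T⁴ ⇒ S = 4σT⁴/(1−a).
S = 4·5.67×10⁻⁸·(608)⁴/1.00 = 30990 W/m².
Flux falls as S = L/(4πd²), so d = √(L/(4πS)) = √(4.17×10²⁵/(4π·30990)).

d ≈ 1.03×10¹⁰ m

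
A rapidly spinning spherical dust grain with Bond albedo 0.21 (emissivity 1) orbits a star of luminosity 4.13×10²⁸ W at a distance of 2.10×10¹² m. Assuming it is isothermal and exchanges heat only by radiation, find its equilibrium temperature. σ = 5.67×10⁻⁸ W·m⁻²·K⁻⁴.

First find the stellar flux at distance d: S = L/(4πd²) = 4.13×10²⁸/(4π·(2.10×10¹²)²) = 745.2 W/m².
For an isothermal sphere, absorbed (1−a)S·πr² = emitted σ·4πr²·T⁴, so T⁴ = (1−a)S/(4σ).
T⁴ = 0.790·745.2/(4·5.67×10⁻⁸) = 2.596×10⁹ K⁴.

T ≈ 226 K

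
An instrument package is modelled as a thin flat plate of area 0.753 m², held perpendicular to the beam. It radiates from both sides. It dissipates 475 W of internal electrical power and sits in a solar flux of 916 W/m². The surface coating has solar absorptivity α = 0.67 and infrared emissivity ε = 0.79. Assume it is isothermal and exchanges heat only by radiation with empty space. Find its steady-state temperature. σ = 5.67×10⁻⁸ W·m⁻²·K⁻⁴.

At steady state, absorbed solar power + internal power = radiated power.
Absorbed: α·S·A_cross = 0.67·916·0.7530 = 462.1 W (cross-section A).
Total input = 462.1 + 475 = 937.1 W.
Radiated: εσ·A_surf·T⁴ with A_surf = 2A = 1.506 m².
T⁴ = 937.1/(0.79·5.67×10⁻⁸·1.506) = 1.389×10¹⁰ K⁴.

T ≈ 343 K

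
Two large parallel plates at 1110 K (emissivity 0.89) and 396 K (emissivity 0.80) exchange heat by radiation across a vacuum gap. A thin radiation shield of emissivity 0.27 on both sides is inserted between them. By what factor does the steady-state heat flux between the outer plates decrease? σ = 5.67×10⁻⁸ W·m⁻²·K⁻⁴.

Without shield: q₀ = σΔ(T⁴)/(1/ε₁+1/ε₂−1) with denominator 1.374.
With shield the two gaps are in series; the resistances add: (1/ε₁+1/ε_s−1)+(1/ε_s+1/ε₂−1) = 3.827+3.954 = 7.781.
Heat-flux ratio q₀/q = 7.781/1.374.

factor ≈ 5.66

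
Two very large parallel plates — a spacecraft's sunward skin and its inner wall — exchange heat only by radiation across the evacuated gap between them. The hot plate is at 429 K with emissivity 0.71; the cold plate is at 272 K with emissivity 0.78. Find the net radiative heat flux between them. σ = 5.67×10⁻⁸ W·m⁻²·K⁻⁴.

q ≈ 952 W/m²

For two infinite grey parallel plates, q = σ(T₁⁴ − T₂⁴)/(1/ε₁ + 1/ε₂ − 1).
T₁⁴ − T₂⁴ = 3.387×10¹⁰ − 5.474×10⁹ = 2.840×10¹⁰ K⁴.
1/ε₁ + 1/ε₂ − 1 = 1.408 + 1.282 − 1 = 1.691.
q = 5.67×10⁻⁸ × 2.840×10¹⁰ / 1.691.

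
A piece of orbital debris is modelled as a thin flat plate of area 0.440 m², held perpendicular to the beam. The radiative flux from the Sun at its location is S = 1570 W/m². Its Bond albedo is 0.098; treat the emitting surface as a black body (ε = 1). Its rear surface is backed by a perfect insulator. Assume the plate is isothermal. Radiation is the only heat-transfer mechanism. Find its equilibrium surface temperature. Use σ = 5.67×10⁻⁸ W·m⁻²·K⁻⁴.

T ≈ 398 K

At equilibrium, absorbed power = emitted power.
Absorbing cross-section = A = 0.4400 m²; emitting surface = A = 0.4400 m² (ratio 1).
(1−a)S·A_cross = εσ·A_surf·T⁴  ⇒  T⁴ = (1−a)S/(1σ).
T⁴ = 0.902·1570/(1·5.67×10⁻⁸) = 2.498×10¹⁰ K⁴.
T = (2.498×10¹⁰)^(1/4).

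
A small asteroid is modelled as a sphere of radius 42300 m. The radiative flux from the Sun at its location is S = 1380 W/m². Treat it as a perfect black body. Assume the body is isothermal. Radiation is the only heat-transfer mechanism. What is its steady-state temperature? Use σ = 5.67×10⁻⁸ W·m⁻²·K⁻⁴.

T ≈ 279 K

At equilibrium, absorbed power = emitted power.
Absorbing cross-section = πr² = 5.621×10⁹ m²; emitting surface = 4πr² = 2.248×10¹⁰ m² (ratio 4).
S·A_cross = εσ·A_surf·T⁴  ⇒  T⁴ = S/(4σ).
T⁴ = 1.00·1380/(4·5.67×10⁻⁸) = 6.085×10⁹ K⁴.
T = (6.085×10⁹)^(1/4).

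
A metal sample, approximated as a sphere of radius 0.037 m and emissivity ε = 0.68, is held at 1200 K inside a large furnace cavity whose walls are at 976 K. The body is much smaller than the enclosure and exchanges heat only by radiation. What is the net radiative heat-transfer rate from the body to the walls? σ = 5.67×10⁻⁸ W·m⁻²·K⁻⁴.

For a small grey body in a large enclosure: P_net = εσA(T_body⁴ − T_wall⁴).
A = 4πr² = 0.01720 m²; T_body⁴ − T_wall⁴ = 2.074×10¹² − 9.074×10¹¹ = 1.166×10¹² K⁴.
|P_net| = 0.68·5.67×10⁻⁸·0.01720·1.166×10¹².

P_net ≈ 774 W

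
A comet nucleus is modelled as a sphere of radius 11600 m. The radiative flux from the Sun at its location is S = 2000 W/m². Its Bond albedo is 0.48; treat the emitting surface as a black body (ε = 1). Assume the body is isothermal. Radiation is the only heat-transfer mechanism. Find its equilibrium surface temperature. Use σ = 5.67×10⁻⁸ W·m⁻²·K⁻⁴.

At equilibrium, absorbed power = emitted power.
Absorbing cross-section = πr² = 4.227×10⁸ m²; emitting surface = 4πr² = 1.691×10⁹ m² (ratio 4).
(1−a)S·A_cross = εσ·A_surf·T⁴  ⇒  T⁴ = (1−a)S/(4σ).
T⁴ = 0.520·2000/(4·5.67×10⁻⁸) = 4.586×10⁹ K⁴.
T = (4.586×10⁹)^(1/4).

T ≈ 260 K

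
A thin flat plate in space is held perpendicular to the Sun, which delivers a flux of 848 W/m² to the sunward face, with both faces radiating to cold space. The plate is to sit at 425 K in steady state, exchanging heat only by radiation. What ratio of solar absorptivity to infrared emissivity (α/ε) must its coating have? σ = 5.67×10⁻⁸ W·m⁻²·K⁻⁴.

α/ε ≈ 4.36

Balance: αS·A = εσ·2A·T⁴ ⇒ α/ε = 2σT⁴/S.
α/ε = 2·5.67×10⁻⁸·(425)⁴/848 = 2·5.67×10⁻⁸·3.263×10¹⁰/848.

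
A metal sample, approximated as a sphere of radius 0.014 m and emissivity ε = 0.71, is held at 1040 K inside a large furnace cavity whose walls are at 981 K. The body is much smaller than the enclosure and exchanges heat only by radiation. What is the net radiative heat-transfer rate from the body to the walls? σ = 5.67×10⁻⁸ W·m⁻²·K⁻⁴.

P_net ≈ 24.2 W

For a small grey body in a large enclosure: P_net = εσA(T_body⁴ − T_wall⁴).
A = 4πr² = 0.002463 m²; T_body⁴ − T_wall⁴ = 1.170×10¹² − 9.261×10¹¹ = 2.437×10¹¹ K⁴.
|P_net| = 0.71·5.67×10⁻⁸·0.002463·2.437×10¹¹.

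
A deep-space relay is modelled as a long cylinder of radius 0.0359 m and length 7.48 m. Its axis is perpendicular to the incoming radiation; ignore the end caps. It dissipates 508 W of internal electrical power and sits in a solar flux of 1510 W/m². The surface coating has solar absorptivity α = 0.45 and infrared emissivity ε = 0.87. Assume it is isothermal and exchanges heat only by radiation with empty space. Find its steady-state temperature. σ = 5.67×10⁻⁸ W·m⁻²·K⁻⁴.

T ≈ 320 K

At steady state, absorbed solar power + internal power = radiated power.
Absorbed: α·S·A_cross = 0.45·1510·0.5371 = 364.9 W (cross-section 2rL).
Total input = 364.9 + 508 = 872.9 W.
Radiated: εσ·A_surf·T⁴ with A_surf = 2πrL = 1.687 m².
T⁴ = 872.9/(0.87·5.67×10⁻⁸·1.687) = 1.049×10¹⁰ K⁴.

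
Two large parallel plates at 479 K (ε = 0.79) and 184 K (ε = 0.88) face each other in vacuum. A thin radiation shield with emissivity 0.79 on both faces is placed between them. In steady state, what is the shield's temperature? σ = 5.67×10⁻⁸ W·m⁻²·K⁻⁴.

T_s ≈ 401 K

In steady state the net flux on the hot side equals that on the cold side.
σ(T₁⁴−T_s⁴)/D₁ = σ(T_s⁴−T₂⁴)/D₂, with D₁ = 1/ε₁+1/ε_s−1 = 1.532, D₂ = 1/ε_s+1/ε₂−1 = 1.402.
Solve for T_s⁴: T_s⁴ = (D₂·T₁⁴ + D₁·T₂⁴)/(D₁+D₂) = 2.576×10¹⁰ K⁴.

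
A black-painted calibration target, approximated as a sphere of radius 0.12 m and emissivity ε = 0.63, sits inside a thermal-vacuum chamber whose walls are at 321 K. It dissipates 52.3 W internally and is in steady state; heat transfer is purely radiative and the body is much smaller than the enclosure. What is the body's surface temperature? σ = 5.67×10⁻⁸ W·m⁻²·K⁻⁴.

For a small grey body in a large enclosure, net radiated power = εσA(T⁴ − T_w⁴).
Steady state: P = εσA(T⁴ − T_w⁴) with A = 4πr² = 0.1810 m².
T⁴ = P/(εσA) + T_w⁴ = 52.3/(0.63·5.67×10⁻⁸·0.1810) + (321)⁴
    = 8.091×10⁹ + 1.062×10¹⁰ = 1.871×10¹⁰ K⁴.

T ≈ 370 K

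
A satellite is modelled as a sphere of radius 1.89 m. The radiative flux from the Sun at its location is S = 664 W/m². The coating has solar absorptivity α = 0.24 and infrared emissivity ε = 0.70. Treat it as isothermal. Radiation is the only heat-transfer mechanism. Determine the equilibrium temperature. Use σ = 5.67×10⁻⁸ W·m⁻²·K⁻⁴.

At equilibrium, absorbed power = emitted power.
Absorbing cross-section = πr² = 11.22 m²; emitting surface = 4πr² = 44.89 m² (ratio 4).
αS·A_cross = εσ·A_surf·T⁴  ⇒  T⁴ = αS/(ε·4σ).
T⁴ = 0.240·664/(0.70·4·5.67×10⁻⁸) = 1.004×10⁹ K⁴.
T = (1.004×10⁹)^(1/4).

T ≈ 178 K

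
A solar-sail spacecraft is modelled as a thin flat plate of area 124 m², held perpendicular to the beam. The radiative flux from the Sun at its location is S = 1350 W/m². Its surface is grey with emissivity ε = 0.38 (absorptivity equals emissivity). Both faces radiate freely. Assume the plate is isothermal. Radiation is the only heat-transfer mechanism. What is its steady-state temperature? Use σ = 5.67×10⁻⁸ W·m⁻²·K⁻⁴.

T ≈ 330 K

At equilibrium, absorbed power = emitted power.
Absorbing cross-section = A = 124.0 m²; emitting surface = 2A = 248.0 m² (ratio 2).
εS·A_cross = εσ·A_surf·T⁴  ⇒  T⁴ = S/(2σ)   (ε cancels).
T⁴ = 1350/(2·5.67×10⁻⁸) = 1.190×10¹⁰ K⁴.
T = (1.190×10¹⁰)^(1/4).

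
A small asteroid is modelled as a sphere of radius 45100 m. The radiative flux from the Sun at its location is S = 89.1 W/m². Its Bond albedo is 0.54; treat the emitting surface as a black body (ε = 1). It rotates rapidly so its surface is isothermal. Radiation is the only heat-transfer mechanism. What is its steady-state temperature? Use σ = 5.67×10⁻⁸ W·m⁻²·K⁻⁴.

T ≈ 116 K

At equilibrium, absorbed power = emitted power.
Absorbing cross-section = πr² = 6.390×10⁹ m²; emitting surface = 4πr² = 2.556×10¹⁰ m² (ratio 4).
(1−a)S·A_cross = εσ·A_surf·T⁴  ⇒  T⁴ = (1−a)S/(4σ).
T⁴ = 0.460·89.1/(4·5.67×10⁻⁸) = 1.807×10⁸ K⁴.
T = (1.807×10⁸)^(1/4).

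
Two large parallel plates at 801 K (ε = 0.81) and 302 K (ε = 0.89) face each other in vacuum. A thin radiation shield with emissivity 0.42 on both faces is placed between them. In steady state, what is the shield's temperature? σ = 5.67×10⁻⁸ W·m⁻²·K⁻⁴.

T_s ≈ 673 K

In steady state the net flux on the hot side equals that on the cold side.
σ(T₁⁴−T_s⁴)/D₁ = σ(T_s⁴−T₂⁴)/D₂, with D₁ = 1/ε₁+1/ε_s−1 = 2.616, D₂ = 1/ε_s+1/ε₂−1 = 2.505.
Solve for T_s⁴: T_s⁴ = (D₂·T₁⁴ + D₁·T₂⁴)/(D₁+D₂) = 2.056×10¹¹ K⁴.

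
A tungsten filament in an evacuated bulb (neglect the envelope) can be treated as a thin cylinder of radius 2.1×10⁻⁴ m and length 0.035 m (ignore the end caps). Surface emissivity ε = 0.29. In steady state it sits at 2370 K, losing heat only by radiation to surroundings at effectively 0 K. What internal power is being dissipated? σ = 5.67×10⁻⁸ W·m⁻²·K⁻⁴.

P ≈ 24.0 W

Steady state: P = εσA T⁴.
A = 2πrL = 4.618×10⁻⁵ m²; T⁴ = (2370)⁴ = 3.155×10¹³ K⁴.
P = 0.29 × 5.67×10⁻⁸ × 4.618×10⁻⁵ × 3.155×10¹³.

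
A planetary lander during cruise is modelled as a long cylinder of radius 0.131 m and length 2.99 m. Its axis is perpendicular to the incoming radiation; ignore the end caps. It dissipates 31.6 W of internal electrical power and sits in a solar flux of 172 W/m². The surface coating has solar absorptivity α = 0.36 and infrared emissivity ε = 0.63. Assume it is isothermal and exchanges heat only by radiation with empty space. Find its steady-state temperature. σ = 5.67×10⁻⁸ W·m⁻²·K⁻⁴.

At steady state, absorbed solar power + internal power = radiated power.
Absorbed: α·S·A_cross = 0.36·172·0.7834 = 48.51 W (cross-section 2rL).
Total input = 48.51 + 31.6 = 80.11 W.
Radiated: εσ·A_surf·T⁴ with A_surf = 2πrL = 2.461 m².
T⁴ = 80.11/(0.63·5.67×10⁻⁸·2.461) = 9.112×10⁸ K⁴.

T ≈ 174 K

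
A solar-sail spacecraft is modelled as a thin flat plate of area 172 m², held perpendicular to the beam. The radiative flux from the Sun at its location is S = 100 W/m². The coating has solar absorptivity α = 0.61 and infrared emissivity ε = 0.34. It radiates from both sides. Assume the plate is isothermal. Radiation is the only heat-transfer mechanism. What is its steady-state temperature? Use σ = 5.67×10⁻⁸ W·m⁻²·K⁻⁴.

At equilibrium, absorbed power = emitted power.
Absorbing cross-section = A = 172.0 m²; emitting surface = 2A = 344.0 m² (ratio 2).
αS·A_cross = εσ·A_surf·T⁴  ⇒  T⁴ = αS/(ε·2σ).
T⁴ = 0.610·100/(0.34·2·5.67×10⁻⁸) = 1.582×10⁹ K⁴.
T = (1.582×10⁹)^(1/4).

T ≈ 199 K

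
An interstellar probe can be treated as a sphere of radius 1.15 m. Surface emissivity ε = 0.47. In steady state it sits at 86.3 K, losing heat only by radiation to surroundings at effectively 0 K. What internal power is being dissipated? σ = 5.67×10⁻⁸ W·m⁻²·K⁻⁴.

Steady state: P = εσA T⁴.
A = 4πr² = 16.62 m²; T⁴ = (86.3)⁴ = 5.547×10⁷ K⁴.
P = 0.47 × 5.67×10⁻⁸ × 16.62 × 5.547×10⁷.

P ≈ 24.6 W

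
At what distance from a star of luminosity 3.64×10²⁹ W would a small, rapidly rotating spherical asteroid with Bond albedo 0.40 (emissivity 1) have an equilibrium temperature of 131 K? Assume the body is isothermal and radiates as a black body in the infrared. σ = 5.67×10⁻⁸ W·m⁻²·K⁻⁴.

For an isothermal black-emitting sphere, (1−a)S·πr² = σ·4πr²·T⁴ ⇒ S = 4σT⁴/(1−a).
S = 4·5.67×10⁻⁸·(131)⁴/0.600 = 111.3 W/m².
Flux falls as S = L/(4πd²), so d = √(L/(4πS)) = √(3.64×10²⁹/(4π·111.3)).

d ≈ 1.61×10¹³ m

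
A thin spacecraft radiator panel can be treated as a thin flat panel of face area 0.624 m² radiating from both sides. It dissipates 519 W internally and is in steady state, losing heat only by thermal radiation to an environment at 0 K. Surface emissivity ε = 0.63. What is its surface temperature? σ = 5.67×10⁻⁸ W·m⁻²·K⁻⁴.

Steady state: internal power = radiated power, P = εσA T⁴.
Radiating area A = 2·0.624 = 1.248 m².
T⁴ = P/(εσA) = 519/(0.63·5.67×10⁻⁸·1.248) = 1.164×10¹⁰ K⁴.
T = (1.164×10¹⁰)^(1/4).

T ≈ 328 K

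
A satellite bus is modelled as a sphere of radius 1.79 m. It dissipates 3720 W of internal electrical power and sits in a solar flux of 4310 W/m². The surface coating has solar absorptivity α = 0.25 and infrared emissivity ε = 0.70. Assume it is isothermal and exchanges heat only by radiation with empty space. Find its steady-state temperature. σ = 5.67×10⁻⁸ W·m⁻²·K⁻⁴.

T ≈ 309 K

At steady state, absorbed solar power + internal power = radiated power.
Absorbed: α·S·A_cross = 0.25·4310·10.07 = 10850 W (cross-section πr²).
Total input = 10850 + 3720 = 14570 W.
Radiated: εσ·A_surf·T⁴ with A_surf = 4πr² = 40.26 m².
T⁴ = 14570/(0.70·5.67×10⁻⁸·40.26) = 9.115×10⁹ K⁴.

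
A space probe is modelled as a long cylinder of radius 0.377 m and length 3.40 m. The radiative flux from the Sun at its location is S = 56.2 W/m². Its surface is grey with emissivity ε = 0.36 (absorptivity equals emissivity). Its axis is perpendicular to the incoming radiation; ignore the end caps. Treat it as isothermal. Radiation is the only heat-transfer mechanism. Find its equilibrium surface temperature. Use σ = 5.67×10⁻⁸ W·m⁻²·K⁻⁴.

T ≈ 133 K

At equilibrium, absorbed power = emitted power.
Absorbing cross-section = 2rL = 2.564 m²; emitting surface = 2πrL = 8.054 m² (ratio π).
εS·A_cross = εσ·A_surf·T⁴  ⇒  T⁴ = S/(πσ)   (ε cancels).
T⁴ = 56.2/(π·5.67×10⁻⁸) = 3.155×10⁸ K⁴.
T = (3.155×10⁸)^(1/4).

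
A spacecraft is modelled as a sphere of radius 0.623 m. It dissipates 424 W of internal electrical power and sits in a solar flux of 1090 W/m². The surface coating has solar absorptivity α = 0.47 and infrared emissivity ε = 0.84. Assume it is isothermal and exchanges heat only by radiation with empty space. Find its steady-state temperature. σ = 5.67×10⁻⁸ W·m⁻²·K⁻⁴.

At steady state, absorbed solar power + internal power = radiated power.
Absorbed: α·S·A_cross = 0.47·1090·1.219 = 624.7 W (cross-section πr²).
Total input = 624.7 + 424 = 1049 W.
Radiated: εσ·A_surf·T⁴ with A_surf = 4πr² = 4.877 m².
T⁴ = 1049/(0.84·5.67×10⁻⁸·4.877) = 4.514×10⁹ K⁴.

T ≈ 259 K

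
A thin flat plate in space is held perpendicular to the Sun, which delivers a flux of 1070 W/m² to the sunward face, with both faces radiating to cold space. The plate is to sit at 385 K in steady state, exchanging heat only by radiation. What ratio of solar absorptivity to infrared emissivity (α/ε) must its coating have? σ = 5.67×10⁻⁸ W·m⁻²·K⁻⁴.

α/ε ≈ 2.33

Balance: αS·A = εσ·2A·T⁴ ⇒ α/ε = 2σT⁴/S.
α/ε = 2·5.67×10⁻⁸·(385)⁴/1070 = 2·5.67×10⁻⁸·2.197×10¹⁰/1070.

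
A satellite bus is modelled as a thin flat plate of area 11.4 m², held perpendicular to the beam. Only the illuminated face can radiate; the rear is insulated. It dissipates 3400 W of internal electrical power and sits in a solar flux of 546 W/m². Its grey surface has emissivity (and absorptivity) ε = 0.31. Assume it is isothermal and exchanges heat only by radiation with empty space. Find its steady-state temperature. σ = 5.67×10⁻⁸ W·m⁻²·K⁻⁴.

T ≈ 404 K

At steady state, absorbed solar power + internal power = radiated power.
Absorbed: α·S·A_cross = 0.31·546·11.40 = 1930 W (cross-section A).
Total input = 1930 + 3400 = 5330 W.
Radiated: εσ·A_surf·T⁴ with A_surf = A = 11.40 m².
T⁴ = 5330/(0.31·5.67×10⁻⁸·11.40) = 2.660×10¹⁰ K⁴.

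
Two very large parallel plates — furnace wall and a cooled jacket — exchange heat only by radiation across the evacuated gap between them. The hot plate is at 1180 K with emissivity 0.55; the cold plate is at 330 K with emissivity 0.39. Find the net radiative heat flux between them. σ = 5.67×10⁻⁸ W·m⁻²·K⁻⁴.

q ≈ 32300 W/m²

For two infinite grey parallel plates, q = σ(T₁⁴ − T₂⁴)/(1/ε₁ + 1/ε₂ − 1).
T₁⁴ − T₂⁴ = 1.939×10¹² − 1.186×10¹⁰ = 1.927×10¹² K⁴.
1/ε₁ + 1/ε₂ − 1 = 1.818 + 2.564 − 1 = 3.382.
q = 5.67×10⁻⁸ × 1.927×10¹² / 3.382.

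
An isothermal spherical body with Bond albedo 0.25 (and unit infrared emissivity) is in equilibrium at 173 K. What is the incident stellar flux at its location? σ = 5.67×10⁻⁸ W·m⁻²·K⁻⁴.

(1−a)S·πr² = σ·4πr²·T⁴ ⇒ S = 4σT⁴/(1−a).
S = 4·5.67×10⁻⁸·8.957×10⁸/0.750.

S ≈ 271 W/m²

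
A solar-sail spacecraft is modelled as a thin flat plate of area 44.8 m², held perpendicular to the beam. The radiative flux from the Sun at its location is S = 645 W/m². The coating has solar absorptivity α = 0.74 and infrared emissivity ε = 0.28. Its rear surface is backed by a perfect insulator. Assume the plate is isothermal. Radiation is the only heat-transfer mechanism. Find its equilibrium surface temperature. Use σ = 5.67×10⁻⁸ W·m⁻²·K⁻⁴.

T ≈ 416 K

At equilibrium, absorbed power = emitted power.
Absorbing cross-section = A = 44.80 m²; emitting surface = A = 44.80 m² (ratio 1).
αS·A_cross = εσ·A_surf·T⁴  ⇒  T⁴ = αS/(ε·1σ).
T⁴ = 0.740·645/(0.28·1·5.67×10⁻⁸) = 3.006×10¹⁰ K⁴.
T = (3.006×10¹⁰)^(1/4).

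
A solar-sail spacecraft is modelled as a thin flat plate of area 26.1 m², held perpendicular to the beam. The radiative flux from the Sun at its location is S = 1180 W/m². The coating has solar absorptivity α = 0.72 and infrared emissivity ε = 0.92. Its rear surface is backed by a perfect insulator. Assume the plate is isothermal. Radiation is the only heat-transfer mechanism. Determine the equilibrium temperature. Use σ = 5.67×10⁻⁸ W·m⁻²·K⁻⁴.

T ≈ 357 K

At equilibrium, absorbed power = emitted power.
Absorbing cross-section = A = 26.10 m²; emitting surface = A = 26.10 m² (ratio 1).
αS·A_cross = εσ·A_surf·T⁴  ⇒  T⁴ = αS/(ε·1σ).
T⁴ = 0.720·1180/(0.92·1·5.67×10⁻⁸) = 1.629×10¹⁰ K⁴.
T = (1.629×10¹⁰)^(1/4).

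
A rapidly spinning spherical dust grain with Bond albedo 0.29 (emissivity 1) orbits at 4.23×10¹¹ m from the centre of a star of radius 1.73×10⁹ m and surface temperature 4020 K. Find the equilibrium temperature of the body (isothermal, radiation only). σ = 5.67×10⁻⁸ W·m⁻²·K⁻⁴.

T ≈ 167 K

The star's surface emits σT_*⁴; at distance d the flux is S = σT_*⁴(R_*/d)².
S = 5.67×10⁻⁸·(4020)⁴·(1.73×10⁹/4.23×10¹¹)² = 247.7 W/m².
For an isothermal sphere T⁴ = (1−a)S/(4σ) = 7.754×10⁸ K⁴.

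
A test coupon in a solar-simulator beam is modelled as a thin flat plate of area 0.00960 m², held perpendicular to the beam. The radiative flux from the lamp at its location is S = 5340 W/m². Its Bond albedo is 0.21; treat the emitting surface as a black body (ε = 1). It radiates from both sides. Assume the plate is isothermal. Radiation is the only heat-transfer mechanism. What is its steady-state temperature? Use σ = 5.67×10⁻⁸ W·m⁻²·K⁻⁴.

T ≈ 439 K

At equilibrium, absorbed power = emitted power.
Absorbing cross-section = A = 0.009600 m²; emitting surface = 2A = 0.01920 m² (ratio 2).
(1−a)S·A_cross = εσ·A_surf·T⁴  ⇒  T⁴ = (1−a)S/(2σ).
T⁴ = 0.790·5340/(2·5.67×10⁻⁸) = 3.720×10¹⁰ K⁴.
T = (3.720×10¹⁰)^(1/4).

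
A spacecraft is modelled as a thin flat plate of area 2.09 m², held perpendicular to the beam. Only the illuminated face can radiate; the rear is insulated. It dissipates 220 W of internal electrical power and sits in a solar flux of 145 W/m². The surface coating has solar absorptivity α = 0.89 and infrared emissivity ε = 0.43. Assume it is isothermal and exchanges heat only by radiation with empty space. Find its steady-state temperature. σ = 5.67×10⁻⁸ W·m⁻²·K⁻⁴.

T ≈ 313 K

At steady state, absorbed solar power + internal power = radiated power.
Absorbed: α·S·A_cross = 0.89·145·2.090 = 269.7 W (cross-section A).
Total input = 269.7 + 220 = 489.7 W.
Radiated: εσ·A_surf·T⁴ with A_surf = A = 2.090 m².
T⁴ = 489.7/(0.43·5.67×10⁻⁸·2.090) = 9.610×10⁹ K⁴.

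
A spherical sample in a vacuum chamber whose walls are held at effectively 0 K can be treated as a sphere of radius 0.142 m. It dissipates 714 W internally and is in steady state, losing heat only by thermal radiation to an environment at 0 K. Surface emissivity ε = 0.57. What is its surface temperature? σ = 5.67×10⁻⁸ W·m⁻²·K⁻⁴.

Steady state: internal power = radiated power, P = εσA T⁴.
Radiating area A = 4πr² = 0.2534 m².
T⁴ = P/(εσA) = 714/(0.57·5.67×10⁻⁸·0.2534) = 8.719×10¹⁰ K⁴.
T = (8.719×10¹⁰)^(1/4).

T ≈ 543 K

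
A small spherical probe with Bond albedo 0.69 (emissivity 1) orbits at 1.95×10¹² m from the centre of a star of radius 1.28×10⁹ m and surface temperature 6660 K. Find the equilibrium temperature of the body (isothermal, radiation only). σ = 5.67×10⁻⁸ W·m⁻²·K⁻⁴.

The star's surface emits σT_*⁴; at distance d the flux is S = σT_*⁴(R_*/d)².
S = 5.67×10⁻⁸·(6660)⁴·(1.28×10⁹/1.95×10¹²)² = 48.07 W/m².
For an isothermal sphere T⁴ = (1−a)S/(4σ) = 6.570×10⁷ K⁴.

T ≈ 90.0 K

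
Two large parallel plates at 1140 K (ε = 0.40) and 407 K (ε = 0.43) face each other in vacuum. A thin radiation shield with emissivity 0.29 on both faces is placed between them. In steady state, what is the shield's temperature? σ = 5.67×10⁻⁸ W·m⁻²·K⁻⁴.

T_s ≈ 958 K

In steady state the net flux on the hot side equals that on the cold side.
σ(T₁⁴−T_s⁴)/D₁ = σ(T_s⁴−T₂⁴)/D₂, with D₁ = 1/ε₁+1/ε_s−1 = 4.948, D₂ = 1/ε_s+1/ε₂−1 = 4.774.
Solve for T_s⁴: T_s⁴ = (D₂·T₁⁴ + D₁·T₂⁴)/(D₁+D₂) = 8.433×10¹¹ K⁴.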